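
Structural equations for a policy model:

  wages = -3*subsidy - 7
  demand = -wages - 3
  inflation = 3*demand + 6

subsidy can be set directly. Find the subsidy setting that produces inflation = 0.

subsidy = -2

Substituting into the demand equation gives demand = 3*subsidy + 4.
So inflation = 9*subsidy + 18.
Solve 9*subsidy + 18 = 0: subsidy = (0 - 18) / 9 = -2.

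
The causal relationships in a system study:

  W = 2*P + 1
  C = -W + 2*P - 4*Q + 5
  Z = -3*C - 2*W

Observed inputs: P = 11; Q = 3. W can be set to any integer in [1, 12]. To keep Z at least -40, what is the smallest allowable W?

W = 5

Intervening on W fixes its value directly, overriding its dependence on P.
Substituting into the C equation gives C = -W + 15.
Z becomes W - 45.
Require W - 45 ≥ -40, so W ≥ 5.
The smallest integer in [1, 12] satisfying this is 5.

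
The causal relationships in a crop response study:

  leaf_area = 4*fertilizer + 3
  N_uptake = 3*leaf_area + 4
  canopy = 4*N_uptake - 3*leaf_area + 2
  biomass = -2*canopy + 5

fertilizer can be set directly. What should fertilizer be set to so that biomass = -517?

fertilizer = 6

Substituting into the N_uptake equation gives N_uptake = 12*fertilizer + 13.
Substituting into the canopy equation gives canopy = 36*fertilizer + 45.
This gives biomass = -72*fertilizer - 85.
Solve -72*fertilizer - 85 = -517: fertilizer = (-517 + 85) / -72 = 6.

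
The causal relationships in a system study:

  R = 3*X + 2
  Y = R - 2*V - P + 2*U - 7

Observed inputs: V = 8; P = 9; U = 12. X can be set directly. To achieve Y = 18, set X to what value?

X = 8

Substituting into the Y equation gives Y = 3*X - 6.
Solve 3*X - 6 = 18: X = (18 + 6) / 3 = 8.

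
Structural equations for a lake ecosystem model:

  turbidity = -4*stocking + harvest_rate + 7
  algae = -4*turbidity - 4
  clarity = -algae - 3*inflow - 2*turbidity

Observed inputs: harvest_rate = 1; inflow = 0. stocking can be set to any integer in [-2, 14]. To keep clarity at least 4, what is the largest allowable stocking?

stocking = 2

Substituting into the turbidity equation gives turbidity = -4*stocking + 8.
algae becomes 16*stocking - 36.
This gives clarity = -8*stocking + 20.
Require -8*stocking + 20 ≥ 4, so stocking ≤ 2.
The largest integer in [-2, 14] satisfying this is 2.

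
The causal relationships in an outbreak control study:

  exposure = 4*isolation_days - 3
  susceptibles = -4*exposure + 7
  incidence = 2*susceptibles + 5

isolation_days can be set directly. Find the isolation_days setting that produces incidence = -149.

Substituting into the susceptibles equation gives susceptibles = -16*isolation_days + 19.
So incidence = -32*isolation_days + 43.
Solve -32*isolation_days + 43 = -149: isolation_days = (-149 - 43) / -32 = 6.

isolation_days = 6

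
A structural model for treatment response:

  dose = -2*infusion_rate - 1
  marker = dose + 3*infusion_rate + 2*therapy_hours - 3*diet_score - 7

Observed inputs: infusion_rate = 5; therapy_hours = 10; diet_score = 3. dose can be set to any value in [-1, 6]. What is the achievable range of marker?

Intervening on dose fixes its value directly, overriding its dependence on infusion_rate.
Substituting into the marker equation gives marker = dose + 19.
Linear in dose, so extremes are at the endpoints: dose = -1 gives marker = 18; dose = 6 gives marker = 25.

18 to 25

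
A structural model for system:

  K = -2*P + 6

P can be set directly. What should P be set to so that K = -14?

Solve -2*P + 6 = -14: P = (-14 - 6) / -2 = 10.

P = 10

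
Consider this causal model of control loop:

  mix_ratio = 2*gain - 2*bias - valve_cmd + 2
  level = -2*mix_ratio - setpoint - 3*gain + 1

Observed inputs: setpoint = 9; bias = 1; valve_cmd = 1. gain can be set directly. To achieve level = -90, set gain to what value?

gain = 12

Substituting into the mix_ratio equation gives mix_ratio = 2*gain - 1.
level becomes -7*gain - 6.
Solve -7*gain - 6 = -90: gain = (-90 + 6) / -7 = 12.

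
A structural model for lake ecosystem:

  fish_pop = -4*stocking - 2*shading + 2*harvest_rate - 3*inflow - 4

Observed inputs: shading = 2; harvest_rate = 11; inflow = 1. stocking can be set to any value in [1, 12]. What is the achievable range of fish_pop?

Substituting into the fish_pop equation gives fish_pop = -4*stocking + 11.
Linear in stocking, so extremes are at the endpoints: stocking = 1 gives fish_pop = 7; stocking = 12 gives fish_pop = -37.

-37 to 7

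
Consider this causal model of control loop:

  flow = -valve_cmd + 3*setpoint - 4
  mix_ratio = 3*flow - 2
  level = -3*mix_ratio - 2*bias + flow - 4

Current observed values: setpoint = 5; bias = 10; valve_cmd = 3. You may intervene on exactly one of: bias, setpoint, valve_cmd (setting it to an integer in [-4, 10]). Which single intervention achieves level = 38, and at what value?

Intervening on bias: level = -2*bias - 62. Reaching 38 requires bias = -50, outside [-4, 10].
Intervening on setpoint: with other inputs at their observed values, level = -24*setpoint + 38. Solving for 38 gives setpoint = 0, within [-4, 10].
Intervening on valve_cmd: level = 8*valve_cmd - 106. Reaching 38 requires valve_cmd = 18, outside [-4, 10].

set setpoint = 0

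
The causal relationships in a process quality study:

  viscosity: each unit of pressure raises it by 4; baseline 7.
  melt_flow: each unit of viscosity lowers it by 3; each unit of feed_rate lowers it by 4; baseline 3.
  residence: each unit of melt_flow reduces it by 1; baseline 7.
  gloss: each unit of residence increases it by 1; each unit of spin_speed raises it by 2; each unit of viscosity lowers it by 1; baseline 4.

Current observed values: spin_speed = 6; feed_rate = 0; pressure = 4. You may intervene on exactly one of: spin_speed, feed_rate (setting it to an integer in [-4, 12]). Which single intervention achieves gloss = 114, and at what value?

Intervening on spin_speed: gloss = 2*spin_speed + 54. Reaching 114 requires spin_speed = 30, outside [-4, 12].
Intervening on feed_rate: with other inputs at their observed values, gloss = 4*feed_rate + 66. Solving for 114 gives feed_rate = 12, within [-4, 12].

set feed_rate = 12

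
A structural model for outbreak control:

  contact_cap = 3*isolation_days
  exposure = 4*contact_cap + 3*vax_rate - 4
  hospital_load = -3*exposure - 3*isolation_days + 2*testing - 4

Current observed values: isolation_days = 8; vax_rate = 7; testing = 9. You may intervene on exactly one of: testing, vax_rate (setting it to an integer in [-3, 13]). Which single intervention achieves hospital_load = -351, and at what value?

Intervening on testing: with other inputs at their observed values, hospital_load = 2*testing - 367. Solving for -351 gives testing = 8, within [-3, 13].
Intervening on vax_rate: hospital_load = -9*vax_rate - 286. Reaching -351 requires vax_rate = 65/9, not an integer.

set testing = 8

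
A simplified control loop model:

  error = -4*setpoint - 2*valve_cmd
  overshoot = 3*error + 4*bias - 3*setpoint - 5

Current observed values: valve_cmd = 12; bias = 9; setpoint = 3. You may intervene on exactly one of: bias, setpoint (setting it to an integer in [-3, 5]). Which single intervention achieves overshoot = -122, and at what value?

set bias = 0

Intervening on bias: with other inputs at their observed values, overshoot = 4*bias - 122. Solving for -122 gives bias = 0, within [-3, 5].
Intervening on setpoint: overshoot = -15*setpoint - 41. Reaching -122 requires setpoint = 27/5, not an integer.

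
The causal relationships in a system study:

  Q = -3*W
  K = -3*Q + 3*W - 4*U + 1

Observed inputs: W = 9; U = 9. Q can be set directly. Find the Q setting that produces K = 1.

Intervening on Q fixes its value directly, overriding its dependence on W.
Substituting into the K equation gives K = -3*Q - 8.
Solve -3*Q - 8 = 1: Q = (1 + 8) / -3 = -3.

Q = -3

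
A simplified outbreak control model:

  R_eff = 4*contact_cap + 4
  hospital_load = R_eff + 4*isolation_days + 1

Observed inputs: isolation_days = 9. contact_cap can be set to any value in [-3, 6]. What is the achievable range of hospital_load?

Substituting into the hospital_load equation gives hospital_load = 4*contact_cap + 41.
Linear in contact_cap, so extremes are at the endpoints: contact_cap = -3 gives hospital_load = 29; contact_cap = 6 gives hospital_load = 65.

29 to 65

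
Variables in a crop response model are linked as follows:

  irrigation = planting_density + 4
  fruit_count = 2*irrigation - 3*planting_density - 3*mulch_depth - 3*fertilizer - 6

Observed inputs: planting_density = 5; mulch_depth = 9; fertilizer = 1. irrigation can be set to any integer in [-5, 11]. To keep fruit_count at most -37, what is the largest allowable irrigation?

irrigation = 7

Intervening on irrigation fixes its value directly, overriding its dependence on planting_density.
Substituting into the fruit_count equation gives fruit_count = 2*irrigation - 51.
Require 2*irrigation - 51 ≤ -37, so irrigation ≤ 7.
The largest integer in [-5, 11] satisfying this is 7.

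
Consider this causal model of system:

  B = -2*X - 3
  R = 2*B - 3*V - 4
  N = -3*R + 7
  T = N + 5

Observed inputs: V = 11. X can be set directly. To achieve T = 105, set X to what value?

X = -3

Substituting into the R equation gives R = -4*X - 43.
N becomes 12*X + 136.
Substituting into the T equation gives T = 12*X + 141.
Solve 12*X + 141 = 105: X = (105 - 141) / 12 = -3.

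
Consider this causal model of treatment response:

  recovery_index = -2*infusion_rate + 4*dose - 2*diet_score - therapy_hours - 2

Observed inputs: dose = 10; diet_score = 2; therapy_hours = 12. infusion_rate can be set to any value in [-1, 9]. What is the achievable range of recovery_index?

Substituting into the recovery_index equation gives recovery_index = -2*infusion_rate + 22.
Linear in infusion_rate, so extremes are at the endpoints: infusion_rate = -1 gives recovery_index = 24; infusion_rate = 9 gives recovery_index = 4.

4 to 24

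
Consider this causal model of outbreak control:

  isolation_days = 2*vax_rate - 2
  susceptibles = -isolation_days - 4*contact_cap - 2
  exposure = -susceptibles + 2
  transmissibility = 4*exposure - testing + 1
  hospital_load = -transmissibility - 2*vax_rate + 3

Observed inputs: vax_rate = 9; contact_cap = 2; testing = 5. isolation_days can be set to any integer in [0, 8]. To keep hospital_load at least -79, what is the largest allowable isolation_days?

isolation_days = 5

Intervening on isolation_days fixes its value directly, overriding its dependence on vax_rate.
Substituting into the susceptibles equation gives susceptibles = -isolation_days - 10.
So exposure = isolation_days + 12.
Substituting into the transmissibility equation gives transmissibility = 4*isolation_days + 44.
Substituting into the hospital_load equation gives hospital_load = -4*isolation_days - 59.
Require -4*isolation_days - 59 ≥ -79, so isolation_days ≤ 5.
The largest integer in [0, 8] satisfying this is 5.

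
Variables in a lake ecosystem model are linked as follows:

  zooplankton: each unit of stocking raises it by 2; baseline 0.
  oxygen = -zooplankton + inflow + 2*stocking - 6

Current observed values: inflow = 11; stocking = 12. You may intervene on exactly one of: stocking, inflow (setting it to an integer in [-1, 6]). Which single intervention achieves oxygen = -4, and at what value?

set inflow = 2

Intervening on stocking: the paths from stocking to oxygen cancel (net effect zero), leaving oxygen = 5; -4 is unreachable this way.
Intervening on inflow: with other inputs at their observed values, oxygen = inflow - 6. Solving for -4 gives inflow = 2, within [-1, 6].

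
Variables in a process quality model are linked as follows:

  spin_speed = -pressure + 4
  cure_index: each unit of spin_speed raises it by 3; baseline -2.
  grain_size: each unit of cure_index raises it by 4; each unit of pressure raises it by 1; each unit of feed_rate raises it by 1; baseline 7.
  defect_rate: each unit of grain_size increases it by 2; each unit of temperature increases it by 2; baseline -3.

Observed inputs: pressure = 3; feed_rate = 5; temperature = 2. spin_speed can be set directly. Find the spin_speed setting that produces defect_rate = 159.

spin_speed = 6

Intervening on spin_speed fixes its value directly, overriding its dependence on pressure.
Substituting into the grain_size equation gives grain_size = 12*spin_speed + 7.
Substituting into the defect_rate equation gives defect_rate = 24*spin_speed + 15.
Solve 24*spin_speed + 15 = 159: spin_speed = (159 - 15) / 24 = 6.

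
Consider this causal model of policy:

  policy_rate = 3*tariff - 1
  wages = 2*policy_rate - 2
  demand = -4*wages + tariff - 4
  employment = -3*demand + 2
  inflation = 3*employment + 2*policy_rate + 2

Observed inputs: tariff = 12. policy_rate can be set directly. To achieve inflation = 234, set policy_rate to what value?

policy_rate = 5

Intervening on policy_rate fixes its value directly, overriding its dependence on tariff.
Substituting into the demand equation gives demand = -8*policy_rate + 16.
Substituting into the employment equation gives employment = 24*policy_rate - 46.
This gives inflation = 74*policy_rate - 136.
Solve 74*policy_rate - 136 = 234: policy_rate = (234 + 136) / 74 = 5.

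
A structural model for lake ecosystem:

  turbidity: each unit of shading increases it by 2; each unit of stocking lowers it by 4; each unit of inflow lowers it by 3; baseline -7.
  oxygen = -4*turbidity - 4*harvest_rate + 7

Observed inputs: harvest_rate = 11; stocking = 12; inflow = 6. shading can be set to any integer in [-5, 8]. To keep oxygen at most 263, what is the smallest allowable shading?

Substituting into the turbidity equation gives turbidity = 2*shading - 73.
oxygen becomes -8*shading + 255.
Require -8*shading + 255 ≤ 263, so shading ≥ -1.
The smallest integer in [-5, 8] satisfying this is -1.

shading = -1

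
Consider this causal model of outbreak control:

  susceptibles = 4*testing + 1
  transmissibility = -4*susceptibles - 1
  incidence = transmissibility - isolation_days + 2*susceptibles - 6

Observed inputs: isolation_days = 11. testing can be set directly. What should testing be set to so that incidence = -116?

Substituting into the transmissibility equation gives transmissibility = -16*testing - 5.
incidence becomes -8*testing - 20.
Solve -8*testing - 20 = -116: testing = (-116 + 20) / -8 = 12.

testing = 12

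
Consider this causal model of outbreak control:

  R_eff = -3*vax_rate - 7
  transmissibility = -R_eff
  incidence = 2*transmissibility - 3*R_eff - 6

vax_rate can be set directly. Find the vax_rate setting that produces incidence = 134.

vax_rate = 7

Substituting into the transmissibility equation gives transmissibility = 3*vax_rate + 7.
So incidence = 15*vax_rate + 29.
Solve 15*vax_rate + 29 = 134: vax_rate = (134 - 29) / 15 = 7.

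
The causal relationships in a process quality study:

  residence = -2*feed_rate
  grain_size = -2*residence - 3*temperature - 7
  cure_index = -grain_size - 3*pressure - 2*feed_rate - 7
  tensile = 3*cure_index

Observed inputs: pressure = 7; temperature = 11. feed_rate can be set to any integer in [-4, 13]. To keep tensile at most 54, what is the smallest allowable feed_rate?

feed_rate = -1

Substituting into the grain_size equation gives grain_size = 4*feed_rate - 40.
Substituting into the cure_index equation gives cure_index = -6*feed_rate + 12.
This gives tensile = -18*feed_rate + 36.
Require -18*feed_rate + 36 ≤ 54, so feed_rate ≥ -1.
The smallest integer in [-4, 13] satisfying this is -1.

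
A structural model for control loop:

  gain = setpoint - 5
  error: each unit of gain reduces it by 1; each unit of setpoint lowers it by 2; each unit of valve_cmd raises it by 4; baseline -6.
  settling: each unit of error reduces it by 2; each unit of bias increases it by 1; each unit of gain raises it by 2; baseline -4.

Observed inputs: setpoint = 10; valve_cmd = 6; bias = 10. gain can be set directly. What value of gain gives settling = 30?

Intervening on gain fixes its value directly, overriding its dependence on setpoint.
Substituting into the error equation gives error = -gain - 2.
This gives settling = 4*gain + 10.
Solve 4*gain + 10 = 30: gain = (30 - 10) / 4 = 5.

gain = 5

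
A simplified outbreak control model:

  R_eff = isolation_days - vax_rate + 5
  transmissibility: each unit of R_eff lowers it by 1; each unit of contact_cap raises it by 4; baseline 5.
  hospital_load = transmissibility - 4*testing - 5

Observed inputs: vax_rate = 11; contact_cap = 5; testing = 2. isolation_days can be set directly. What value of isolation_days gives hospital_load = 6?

isolation_days = 12

Substituting into the R_eff equation gives R_eff = isolation_days - 6.
So transmissibility = -isolation_days + 31.
Substituting into the hospital_load equation gives hospital_load = -isolation_days + 18.
Solve -isolation_days + 18 = 6: isolation_days = (6 - 18) / -1 = 12.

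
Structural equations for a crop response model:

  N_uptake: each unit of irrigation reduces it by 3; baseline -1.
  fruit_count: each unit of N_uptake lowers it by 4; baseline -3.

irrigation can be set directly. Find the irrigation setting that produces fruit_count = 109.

irrigation = 9

Substituting into the fruit_count equation gives fruit_count = 12*irrigation + 1.
Solve 12*irrigation + 1 = 109: irrigation = (109 - 1) / 12 = 9.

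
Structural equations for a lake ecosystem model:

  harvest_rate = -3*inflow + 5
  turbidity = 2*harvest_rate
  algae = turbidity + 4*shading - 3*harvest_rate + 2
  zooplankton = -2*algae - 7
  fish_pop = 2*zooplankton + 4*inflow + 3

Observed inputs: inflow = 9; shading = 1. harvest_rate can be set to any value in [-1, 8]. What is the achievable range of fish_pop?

Intervening on harvest_rate fixes its value directly, overriding its dependence on inflow.
Substituting into the algae equation gives algae = -harvest_rate + 6.
zooplankton becomes 2*harvest_rate - 19.
Substituting into the fish_pop equation gives fish_pop = 4*harvest_rate + 1.
Linear in harvest_rate, so extremes are at the endpoints: harvest_rate = -1 gives fish_pop = -3; harvest_rate = 8 gives fish_pop = 33.

-3 to 33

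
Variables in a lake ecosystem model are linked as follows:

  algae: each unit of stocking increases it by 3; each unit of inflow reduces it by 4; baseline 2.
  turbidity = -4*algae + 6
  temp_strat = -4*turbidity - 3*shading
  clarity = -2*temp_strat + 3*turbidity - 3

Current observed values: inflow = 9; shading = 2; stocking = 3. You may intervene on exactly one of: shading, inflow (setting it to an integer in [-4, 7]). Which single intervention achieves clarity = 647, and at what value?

set inflow = 6

Intervening on shading: clarity = 6*shading + 1163. Reaching 647 requires shading = -86, outside [-4, 7].
Intervening on inflow: with other inputs at their observed values, clarity = 176*inflow - 409. Solving for 647 gives inflow = 6, within [-4, 7].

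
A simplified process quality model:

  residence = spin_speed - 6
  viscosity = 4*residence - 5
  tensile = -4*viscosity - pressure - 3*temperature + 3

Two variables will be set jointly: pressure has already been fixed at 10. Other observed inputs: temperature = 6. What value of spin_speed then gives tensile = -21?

With pressure held at 10:
Substituting into the viscosity equation gives viscosity = 4*spin_speed - 29.
So tensile = -16*spin_speed + 91.
Solve -16*spin_speed + 91 = -21: spin_speed = (-21 - 91) / -16 = 7.

spin_speed = 7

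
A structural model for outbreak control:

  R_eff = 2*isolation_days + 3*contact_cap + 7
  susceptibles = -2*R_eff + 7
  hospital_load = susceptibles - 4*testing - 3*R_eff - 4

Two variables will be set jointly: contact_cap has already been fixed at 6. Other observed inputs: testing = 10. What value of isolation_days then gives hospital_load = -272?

With contact_cap held at 6:
Substituting into the R_eff equation gives R_eff = 2*isolation_days + 25.
Substituting into the susceptibles equation gives susceptibles = -4*isolation_days - 43.
Substituting into the hospital_load equation gives hospital_load = -10*isolation_days - 162.
Solve -10*isolation_days - 162 = -272: isolation_days = (-272 + 162) / -10 = 11.

isolation_days = 11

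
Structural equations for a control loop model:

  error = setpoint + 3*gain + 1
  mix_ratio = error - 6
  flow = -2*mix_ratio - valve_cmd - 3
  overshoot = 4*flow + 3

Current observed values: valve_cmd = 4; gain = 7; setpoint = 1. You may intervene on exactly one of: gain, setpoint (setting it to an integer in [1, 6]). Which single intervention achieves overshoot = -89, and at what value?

set gain = 4

Intervening on gain: with other inputs at their observed values, overshoot = -24*gain + 7. Solving for -89 gives gain = 4, within [1, 6].
Intervening on setpoint: overshoot = -8*setpoint - 153. Reaching -89 requires setpoint = -8, outside [1, 6].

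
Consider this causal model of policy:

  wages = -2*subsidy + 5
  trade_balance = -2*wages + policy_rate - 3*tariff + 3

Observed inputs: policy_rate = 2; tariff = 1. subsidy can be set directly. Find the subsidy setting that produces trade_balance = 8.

Substituting into the trade_balance equation gives trade_balance = 4*subsidy - 8.
Solve 4*subsidy - 8 = 8: subsidy = (8 + 8) / 4 = 4.

subsidy = 4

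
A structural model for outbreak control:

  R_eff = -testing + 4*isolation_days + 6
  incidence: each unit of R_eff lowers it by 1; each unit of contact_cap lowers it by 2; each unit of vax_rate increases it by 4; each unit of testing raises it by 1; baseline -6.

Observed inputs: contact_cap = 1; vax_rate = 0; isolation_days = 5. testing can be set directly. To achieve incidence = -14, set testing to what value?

Substituting into the R_eff equation gives R_eff = -testing + 26.
So incidence = 2*testing - 34.
Solve 2*testing - 34 = -14: testing = (-14 + 34) / 2 = 10.

testing = 10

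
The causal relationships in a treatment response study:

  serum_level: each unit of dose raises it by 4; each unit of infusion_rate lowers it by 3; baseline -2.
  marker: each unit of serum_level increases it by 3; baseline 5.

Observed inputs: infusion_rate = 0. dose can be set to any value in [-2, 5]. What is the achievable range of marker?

-25 to 59

Substituting into the serum_level equation gives serum_level = 4*dose - 2.
Substituting into the marker equation gives marker = 12*dose - 1.
Linear in dose, so extremes are at the endpoints: dose = -2 gives marker = -25; dose = 5 gives marker = 59.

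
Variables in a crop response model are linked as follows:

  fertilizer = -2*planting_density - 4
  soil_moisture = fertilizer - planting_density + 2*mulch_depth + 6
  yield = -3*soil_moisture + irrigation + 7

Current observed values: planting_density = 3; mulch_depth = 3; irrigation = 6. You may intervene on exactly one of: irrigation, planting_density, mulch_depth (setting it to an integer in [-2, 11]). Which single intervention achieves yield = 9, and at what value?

set irrigation = -1

Intervening on irrigation: with other inputs at their observed values, yield = irrigation + 10. Solving for 9 gives irrigation = -1, within [-2, 11].
Intervening on planting_density: yield = 9*planting_density - 11. Reaching 9 requires planting_density = 20/9, not an integer.
Intervening on mulch_depth: yield = -6*mulch_depth + 34. Reaching 9 requires mulch_depth = 25/6, not an integer.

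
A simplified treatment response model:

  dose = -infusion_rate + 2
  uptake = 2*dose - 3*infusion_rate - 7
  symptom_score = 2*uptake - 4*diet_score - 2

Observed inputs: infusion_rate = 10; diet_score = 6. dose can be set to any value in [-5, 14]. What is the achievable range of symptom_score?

Intervening on dose fixes its value directly, overriding its dependence on infusion_rate.
Substituting into the uptake equation gives uptake = 2*dose - 37.
symptom_score becomes 4*dose - 100.
Linear in dose, so extremes are at the endpoints: dose = -5 gives symptom_score = -120; dose = 14 gives symptom_score = -44.

-120 to -44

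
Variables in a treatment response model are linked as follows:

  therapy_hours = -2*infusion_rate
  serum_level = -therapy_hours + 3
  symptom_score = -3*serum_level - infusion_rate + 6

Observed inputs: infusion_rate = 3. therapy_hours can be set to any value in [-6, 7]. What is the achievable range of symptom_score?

-24 to 15

Intervening on therapy_hours fixes its value directly, overriding its dependence on infusion_rate.
Substituting into the symptom_score equation gives symptom_score = 3*therapy_hours - 6.
Linear in therapy_hours, so extremes are at the endpoints: therapy_hours = -6 gives symptom_score = -24; therapy_hours = 7 gives symptom_score = 15.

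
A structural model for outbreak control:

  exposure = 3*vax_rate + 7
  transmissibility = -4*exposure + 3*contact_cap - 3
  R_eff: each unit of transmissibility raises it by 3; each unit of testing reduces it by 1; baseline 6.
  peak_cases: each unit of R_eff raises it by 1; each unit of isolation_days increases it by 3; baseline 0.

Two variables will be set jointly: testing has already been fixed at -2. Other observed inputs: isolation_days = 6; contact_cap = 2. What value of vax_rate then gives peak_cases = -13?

vax_rate = -1

With testing held at -2:
Substituting into the transmissibility equation gives transmissibility = -12*vax_rate - 25.
R_eff becomes -36*vax_rate - 67.
Substituting into the peak_cases equation gives peak_cases = -36*vax_rate - 49.
Solve -36*vax_rate - 49 = -13: vax_rate = (-13 + 49) / -36 = -1.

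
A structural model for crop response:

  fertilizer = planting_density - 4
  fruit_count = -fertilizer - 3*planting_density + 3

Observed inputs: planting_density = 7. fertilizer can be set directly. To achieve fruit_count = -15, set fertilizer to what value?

Intervening on fertilizer fixes its value directly, overriding its dependence on planting_density.
Substituting into the fruit_count equation gives fruit_count = -fertilizer - 18.
Solve -fertilizer - 18 = -15: fertilizer = (-15 + 18) / -1 = -3.

fertilizer = -3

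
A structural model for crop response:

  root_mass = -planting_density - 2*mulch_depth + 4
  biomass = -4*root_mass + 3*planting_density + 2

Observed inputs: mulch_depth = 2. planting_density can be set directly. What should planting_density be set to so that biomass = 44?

Substituting into the root_mass equation gives root_mass = -planting_density.
So biomass = 7*planting_density + 2.
Solve 7*planting_density + 2 = 44: planting_density = (44 - 2) / 7 = 6.

planting_density = 6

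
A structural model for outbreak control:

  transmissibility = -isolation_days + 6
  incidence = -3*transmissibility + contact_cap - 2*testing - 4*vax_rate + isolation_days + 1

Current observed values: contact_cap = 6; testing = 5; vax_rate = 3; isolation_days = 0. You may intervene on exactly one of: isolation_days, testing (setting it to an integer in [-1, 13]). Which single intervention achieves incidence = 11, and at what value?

Intervening on isolation_days: with other inputs at their observed values, incidence = 4*isolation_days - 33. Solving for 11 gives isolation_days = 11, within [-1, 13].
Intervening on testing: incidence = -2*testing - 23. Reaching 11 requires testing = -17, outside [-1, 13].

set isolation_days = 11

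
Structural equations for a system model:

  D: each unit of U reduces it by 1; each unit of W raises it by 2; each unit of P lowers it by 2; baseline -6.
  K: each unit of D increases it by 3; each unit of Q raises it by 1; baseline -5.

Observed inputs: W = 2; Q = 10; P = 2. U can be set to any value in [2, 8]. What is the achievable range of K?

-37 to -19

Substituting into the D equation gives D = -U - 6.
So K = -3*U - 13.
Linear in U, so extremes are at the endpoints: U = 2 gives K = -19; U = 8 gives K = -37.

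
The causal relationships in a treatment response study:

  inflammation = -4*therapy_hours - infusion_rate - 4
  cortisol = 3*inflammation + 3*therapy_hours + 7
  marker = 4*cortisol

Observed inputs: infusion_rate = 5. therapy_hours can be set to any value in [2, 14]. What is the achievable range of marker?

-584 to -152

Substituting into the inflammation equation gives inflammation = -4*therapy_hours - 9.
cortisol becomes -9*therapy_hours - 20.
Substituting into the marker equation gives marker = -36*therapy_hours - 80.
Linear in therapy_hours, so extremes are at the endpoints: therapy_hours = 2 gives marker = -152; therapy_hours = 14 gives marker = -584.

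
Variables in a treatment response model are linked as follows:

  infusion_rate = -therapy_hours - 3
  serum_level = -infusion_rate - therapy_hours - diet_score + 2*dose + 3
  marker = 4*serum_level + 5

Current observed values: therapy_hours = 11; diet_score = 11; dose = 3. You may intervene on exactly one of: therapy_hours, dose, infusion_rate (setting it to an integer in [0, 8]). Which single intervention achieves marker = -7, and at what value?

set dose = 1

Intervening on therapy_hours: the paths from therapy_hours to marker cancel (net effect zero), leaving marker = 9; -7 is unreachable this way.
Intervening on dose: with other inputs at their observed values, marker = 8*dose - 15. Solving for -7 gives dose = 1, within [0, 8].
Intervening on infusion_rate: marker = -4*infusion_rate - 47. Reaching -7 requires infusion_rate = -10, outside [0, 8].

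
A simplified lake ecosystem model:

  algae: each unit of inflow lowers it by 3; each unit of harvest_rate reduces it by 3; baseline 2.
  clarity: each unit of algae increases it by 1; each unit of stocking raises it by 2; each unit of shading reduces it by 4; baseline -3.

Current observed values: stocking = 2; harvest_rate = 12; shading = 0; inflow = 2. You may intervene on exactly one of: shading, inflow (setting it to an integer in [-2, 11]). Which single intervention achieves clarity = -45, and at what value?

Intervening on shading: clarity = -4*shading - 39. Reaching -45 requires shading = 3/2, not an integer.
Intervening on inflow: with other inputs at their observed values, clarity = -3*inflow - 33. Solving for -45 gives inflow = 4, within [-2, 11].

set inflow = 4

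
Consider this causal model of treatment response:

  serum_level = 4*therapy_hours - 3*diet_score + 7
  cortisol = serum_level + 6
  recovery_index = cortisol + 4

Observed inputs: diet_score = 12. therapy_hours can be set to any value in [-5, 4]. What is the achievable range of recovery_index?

Substituting into the serum_level equation gives serum_level = 4*therapy_hours - 29.
Substituting into the cortisol equation gives cortisol = 4*therapy_hours - 23.
recovery_index becomes 4*therapy_hours - 19.
Linear in therapy_hours, so extremes are at the endpoints: therapy_hours = -5 gives recovery_index = -39; therapy_hours = 4 gives recovery_index = -3.

-39 to -3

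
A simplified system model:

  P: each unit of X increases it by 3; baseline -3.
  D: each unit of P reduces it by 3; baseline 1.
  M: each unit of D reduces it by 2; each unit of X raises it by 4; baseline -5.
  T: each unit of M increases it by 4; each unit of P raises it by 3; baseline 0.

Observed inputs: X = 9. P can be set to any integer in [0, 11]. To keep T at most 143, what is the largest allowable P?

P = 1

Intervening on P fixes its value directly, overriding its dependence on X.
Substituting into the M equation gives M = 6*P + 29.
This gives T = 27*P + 116.
Require 27*P + 116 ≤ 143, so P ≤ 1.
The largest integer in [0, 11] satisfying this is 1.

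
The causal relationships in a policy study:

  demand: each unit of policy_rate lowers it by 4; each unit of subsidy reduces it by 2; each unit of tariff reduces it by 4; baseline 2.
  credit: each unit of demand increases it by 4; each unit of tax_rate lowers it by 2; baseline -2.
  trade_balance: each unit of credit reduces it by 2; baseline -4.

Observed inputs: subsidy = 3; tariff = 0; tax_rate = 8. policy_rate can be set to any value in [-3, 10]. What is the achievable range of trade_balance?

Substituting into the demand equation gives demand = -4*policy_rate - 4.
Substituting into the credit equation gives credit = -16*policy_rate - 34.
Substituting into the trade_balance equation gives trade_balance = 32*policy_rate + 64.
Linear in policy_rate, so extremes are at the endpoints: policy_rate = -3 gives trade_balance = -32; policy_rate = 10 gives trade_balance = 384.

-32 to 384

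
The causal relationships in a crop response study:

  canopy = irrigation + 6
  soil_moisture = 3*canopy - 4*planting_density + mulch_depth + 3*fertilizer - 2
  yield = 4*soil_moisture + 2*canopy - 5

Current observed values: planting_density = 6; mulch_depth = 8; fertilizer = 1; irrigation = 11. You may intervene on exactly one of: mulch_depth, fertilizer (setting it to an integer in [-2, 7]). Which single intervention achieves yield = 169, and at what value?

set mulch_depth = 7

Intervening on mulch_depth: with other inputs at their observed values, yield = 4*mulch_depth + 141. Solving for 169 gives mulch_depth = 7, within [-2, 7].
Intervening on fertilizer: yield = 12*fertilizer + 161. Reaching 169 requires fertilizer = 2/3, not an integer.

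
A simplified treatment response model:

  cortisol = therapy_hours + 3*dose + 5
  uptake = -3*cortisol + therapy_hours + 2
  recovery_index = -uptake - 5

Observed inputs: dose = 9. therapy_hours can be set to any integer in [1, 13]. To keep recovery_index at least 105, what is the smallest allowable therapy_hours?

Substituting into the cortisol equation gives cortisol = therapy_hours + 32.
Substituting into the uptake equation gives uptake = -2*therapy_hours - 94.
This gives recovery_index = 2*therapy_hours + 89.
Require 2*therapy_hours + 89 ≥ 105, so therapy_hours ≥ 8.
The smallest integer in [1, 13] satisfying this is 8.

therapy_hours = 8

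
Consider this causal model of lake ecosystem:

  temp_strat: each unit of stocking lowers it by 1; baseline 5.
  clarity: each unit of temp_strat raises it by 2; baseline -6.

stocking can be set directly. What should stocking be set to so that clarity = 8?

stocking = -2

Substituting into the clarity equation gives clarity = -2*stocking + 4.
Solve -2*stocking + 4 = 8: stocking = (8 - 4) / -2 = -2.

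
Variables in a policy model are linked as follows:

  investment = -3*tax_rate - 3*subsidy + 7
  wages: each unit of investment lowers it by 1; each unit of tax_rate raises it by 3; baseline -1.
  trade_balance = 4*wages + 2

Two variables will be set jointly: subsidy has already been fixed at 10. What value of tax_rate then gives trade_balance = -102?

With subsidy held at 10:
Substituting into the investment equation gives investment = -3*tax_rate - 23.
So wages = 6*tax_rate + 22.
Substituting into the trade_balance equation gives trade_balance = 24*tax_rate + 90.
Solve 24*tax_rate + 90 = -102: tax_rate = (-102 - 90) / 24 = -8.

tax_rate = -8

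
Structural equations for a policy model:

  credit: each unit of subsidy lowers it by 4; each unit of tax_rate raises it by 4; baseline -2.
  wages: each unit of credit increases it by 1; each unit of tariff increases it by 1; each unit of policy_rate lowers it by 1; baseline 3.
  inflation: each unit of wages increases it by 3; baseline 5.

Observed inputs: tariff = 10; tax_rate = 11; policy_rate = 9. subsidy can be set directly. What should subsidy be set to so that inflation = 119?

Substituting into the credit equation gives credit = -4*subsidy + 42.
Substituting into the wages equation gives wages = -4*subsidy + 46.
This gives inflation = -12*subsidy + 143.
Solve -12*subsidy + 143 = 119: subsidy = (119 - 143) / -12 = 2.

subsidy = 2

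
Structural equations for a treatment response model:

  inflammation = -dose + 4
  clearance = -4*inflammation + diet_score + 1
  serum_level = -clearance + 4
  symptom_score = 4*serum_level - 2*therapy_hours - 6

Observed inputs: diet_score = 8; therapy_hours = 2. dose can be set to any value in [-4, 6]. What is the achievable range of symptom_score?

-62 to 98

Substituting into the clearance equation gives clearance = 4*dose - 7.
Substituting into the serum_level equation gives serum_level = -4*dose + 11.
symptom_score becomes -16*dose + 34.
Linear in dose, so extremes are at the endpoints: dose = -4 gives symptom_score = 98; dose = 6 gives symptom_score = -62.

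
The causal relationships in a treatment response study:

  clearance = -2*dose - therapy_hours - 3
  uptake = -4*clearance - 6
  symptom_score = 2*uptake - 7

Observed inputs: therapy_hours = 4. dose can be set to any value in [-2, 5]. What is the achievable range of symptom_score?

5 to 117

Substituting into the clearance equation gives clearance = -2*dose - 7.
This gives uptake = 8*dose + 22.
Substituting into the symptom_score equation gives symptom_score = 16*dose + 37.
Linear in dose, so extremes are at the endpoints: dose = -2 gives symptom_score = 5; dose = 5 gives symptom_score = 117.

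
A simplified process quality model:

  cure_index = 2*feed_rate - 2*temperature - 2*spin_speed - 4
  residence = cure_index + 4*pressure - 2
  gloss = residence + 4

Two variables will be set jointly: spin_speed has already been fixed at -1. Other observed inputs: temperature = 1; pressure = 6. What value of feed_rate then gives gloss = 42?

feed_rate = 10

With spin_speed held at -1:
Substituting into the cure_index equation gives cure_index = 2*feed_rate - 4.
This gives residence = 2*feed_rate + 18.
Substituting into the gloss equation gives gloss = 2*feed_rate + 22.
Solve 2*feed_rate + 22 = 42: feed_rate = (42 - 22) / 2 = 10.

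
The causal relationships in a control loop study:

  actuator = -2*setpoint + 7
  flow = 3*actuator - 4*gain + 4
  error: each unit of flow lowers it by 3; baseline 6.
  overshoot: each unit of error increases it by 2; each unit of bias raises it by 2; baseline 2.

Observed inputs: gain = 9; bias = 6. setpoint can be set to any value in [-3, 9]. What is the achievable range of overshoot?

Substituting into the flow equation gives flow = -6*setpoint - 11.
Substituting into the error equation gives error = 18*setpoint + 39.
So overshoot = 36*setpoint + 92.
Linear in setpoint, so extremes are at the endpoints: setpoint = -3 gives overshoot = -16; setpoint = 9 gives overshoot = 416.

-16 to 416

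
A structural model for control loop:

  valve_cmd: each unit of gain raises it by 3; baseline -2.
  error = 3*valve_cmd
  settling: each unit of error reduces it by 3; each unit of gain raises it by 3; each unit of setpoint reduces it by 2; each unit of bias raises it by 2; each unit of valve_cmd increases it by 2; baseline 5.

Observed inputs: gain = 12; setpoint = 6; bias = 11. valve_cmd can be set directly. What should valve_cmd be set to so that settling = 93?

valve_cmd = -6

Intervening on valve_cmd fixes its value directly, overriding its dependence on gain.
Substituting into the settling equation gives settling = -7*valve_cmd + 51.
Solve -7*valve_cmd + 51 = 93: valve_cmd = (93 - 51) / -7 = -6.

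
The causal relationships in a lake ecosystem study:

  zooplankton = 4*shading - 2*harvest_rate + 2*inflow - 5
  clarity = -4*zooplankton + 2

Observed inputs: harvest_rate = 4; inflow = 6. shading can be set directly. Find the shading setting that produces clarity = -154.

Substituting into the zooplankton equation gives zooplankton = 4*shading - 1.
Substituting into the clarity equation gives clarity = -16*shading + 6.
Solve -16*shading + 6 = -154: shading = (-154 - 6) / -16 = 10.

shading = 10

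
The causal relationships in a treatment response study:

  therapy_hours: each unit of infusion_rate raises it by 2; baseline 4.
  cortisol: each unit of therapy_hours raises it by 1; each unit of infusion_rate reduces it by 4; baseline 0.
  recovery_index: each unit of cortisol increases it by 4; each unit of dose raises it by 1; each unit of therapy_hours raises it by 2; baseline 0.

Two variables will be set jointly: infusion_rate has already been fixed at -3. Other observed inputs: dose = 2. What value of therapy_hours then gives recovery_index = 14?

With infusion_rate held at -3:
Intervening on therapy_hours fixes its value directly, overriding its dependence on infusion_rate.
Substituting into the cortisol equation gives cortisol = therapy_hours + 12.
Substituting into the recovery_index equation gives recovery_index = 6*therapy_hours + 50.
Solve 6*therapy_hours + 50 = 14: therapy_hours = (14 - 50) / 6 = -6.

therapy_hours = -6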